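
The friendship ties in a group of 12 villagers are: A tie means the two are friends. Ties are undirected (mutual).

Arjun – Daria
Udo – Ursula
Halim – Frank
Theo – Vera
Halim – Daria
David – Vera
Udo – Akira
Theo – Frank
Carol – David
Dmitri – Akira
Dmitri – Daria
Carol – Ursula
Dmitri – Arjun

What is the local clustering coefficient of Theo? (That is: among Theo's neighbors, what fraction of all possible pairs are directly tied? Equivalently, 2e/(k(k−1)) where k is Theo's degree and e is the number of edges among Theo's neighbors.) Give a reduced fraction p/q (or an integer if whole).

0

Theo's neighbors: Frank and Vera (k = 2).
Possible neighbor pairs: C(2,2) = 1. Edges among them: none → e = 0.
Clustering(Theo) = 0/1.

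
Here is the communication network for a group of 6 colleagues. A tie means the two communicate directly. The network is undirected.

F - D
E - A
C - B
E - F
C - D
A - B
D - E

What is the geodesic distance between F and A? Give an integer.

One shortest route is F – E – A, which uses 2 edges, and F and A are not directly tied, so nothing shorter exists. So d(F,A) = 2.

2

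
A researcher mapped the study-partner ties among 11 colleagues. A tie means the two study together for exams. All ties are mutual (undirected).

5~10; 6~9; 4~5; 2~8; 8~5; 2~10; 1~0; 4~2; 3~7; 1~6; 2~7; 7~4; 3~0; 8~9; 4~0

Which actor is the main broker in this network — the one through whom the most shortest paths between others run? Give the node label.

4

Unnormalized betweenness of each node: 0:61/6, 1:31/6, 2:31/3, 3:4/3, 4:32/3, 5:9/2, 6:7/2, 7:9/2, 8:55/6, 9:16/3, 10:1/3.
4 has the largest value, 32/3, making it the main broker — the node through which the most shortest paths run.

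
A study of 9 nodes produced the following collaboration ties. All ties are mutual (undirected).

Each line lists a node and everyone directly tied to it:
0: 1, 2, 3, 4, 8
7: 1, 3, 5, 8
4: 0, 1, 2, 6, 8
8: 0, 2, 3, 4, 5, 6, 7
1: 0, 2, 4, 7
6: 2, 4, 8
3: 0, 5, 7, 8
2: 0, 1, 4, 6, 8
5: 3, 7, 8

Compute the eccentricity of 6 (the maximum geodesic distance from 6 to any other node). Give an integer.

Distances from 6: 0:2, 1:2, 2:1, 3:2, 4:1, 5:2, 7:2, 8:1.
The largest is 2 (to 0, 1, 3, 5, and 7), so the eccentricity of 6 is 2.

2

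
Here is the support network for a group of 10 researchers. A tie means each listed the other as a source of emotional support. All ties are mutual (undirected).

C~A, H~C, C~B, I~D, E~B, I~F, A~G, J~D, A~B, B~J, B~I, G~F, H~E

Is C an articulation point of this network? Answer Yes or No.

No

Even without C, every remaining node can still reach every other (the residual graph is connected), so C is not a cut vertex.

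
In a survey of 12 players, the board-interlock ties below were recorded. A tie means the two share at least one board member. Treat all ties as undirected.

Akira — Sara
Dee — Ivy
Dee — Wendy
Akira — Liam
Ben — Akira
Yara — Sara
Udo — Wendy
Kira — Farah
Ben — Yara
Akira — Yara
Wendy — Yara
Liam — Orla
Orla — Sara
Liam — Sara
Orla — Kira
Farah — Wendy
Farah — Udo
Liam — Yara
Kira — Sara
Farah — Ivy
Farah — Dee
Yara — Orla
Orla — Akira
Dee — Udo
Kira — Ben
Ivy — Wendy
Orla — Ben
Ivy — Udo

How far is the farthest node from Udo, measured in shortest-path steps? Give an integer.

Distances from Udo: Akira:3, Ben:3, Dee:1, Farah:1, Ivy:1, Kira:2, Liam:3, Orla:3, Sara:3, Wendy:1, Yara:2.
The largest is 3 (to Ben, Sara, Orla, Liam, and Akira), so the eccentricity of Udo is 3.

3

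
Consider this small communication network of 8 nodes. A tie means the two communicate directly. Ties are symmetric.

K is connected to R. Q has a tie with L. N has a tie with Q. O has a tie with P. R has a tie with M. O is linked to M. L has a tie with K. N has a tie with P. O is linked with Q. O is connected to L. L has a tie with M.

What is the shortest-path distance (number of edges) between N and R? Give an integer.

One shortest route is N – Q – L – K – R, which uses 4 edges, and at distance 3 from N we only reach {K, M}, which does not include R. So d(N,R) = 4.

4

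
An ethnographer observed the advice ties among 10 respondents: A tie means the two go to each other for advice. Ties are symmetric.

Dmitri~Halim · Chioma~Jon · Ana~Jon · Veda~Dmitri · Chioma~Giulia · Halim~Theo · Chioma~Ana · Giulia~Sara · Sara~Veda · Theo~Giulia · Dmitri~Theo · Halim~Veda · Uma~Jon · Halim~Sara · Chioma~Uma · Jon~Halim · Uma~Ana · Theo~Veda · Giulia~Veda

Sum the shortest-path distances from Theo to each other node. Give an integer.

16

Distances from Theo: Ana:3, Chioma:2, Dmitri:1, Giulia:1, Halim:1, Jon:2, Sara:2, Uma:3, Veda:1.
Sum = 3 + 2 + 1 + 1 + 1 + 2 + 2 + 3 + 1 = 16.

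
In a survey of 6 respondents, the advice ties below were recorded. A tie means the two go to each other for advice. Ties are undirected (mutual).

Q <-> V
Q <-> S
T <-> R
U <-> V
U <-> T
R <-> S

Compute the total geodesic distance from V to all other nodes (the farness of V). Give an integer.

Distances from V: Q:1, R:3, S:2, T:2, U:1.
Sum = 1 + 3 + 2 + 2 + 1 = 9.

9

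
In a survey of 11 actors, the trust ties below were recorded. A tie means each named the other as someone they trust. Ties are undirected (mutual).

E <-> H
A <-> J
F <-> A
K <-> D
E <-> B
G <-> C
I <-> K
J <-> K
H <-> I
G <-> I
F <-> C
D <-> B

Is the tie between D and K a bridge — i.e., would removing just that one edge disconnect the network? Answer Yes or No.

Even without that edge, D still reaches K via D – B – E – H – I – K, so the network stays connected. Not a bridge.

No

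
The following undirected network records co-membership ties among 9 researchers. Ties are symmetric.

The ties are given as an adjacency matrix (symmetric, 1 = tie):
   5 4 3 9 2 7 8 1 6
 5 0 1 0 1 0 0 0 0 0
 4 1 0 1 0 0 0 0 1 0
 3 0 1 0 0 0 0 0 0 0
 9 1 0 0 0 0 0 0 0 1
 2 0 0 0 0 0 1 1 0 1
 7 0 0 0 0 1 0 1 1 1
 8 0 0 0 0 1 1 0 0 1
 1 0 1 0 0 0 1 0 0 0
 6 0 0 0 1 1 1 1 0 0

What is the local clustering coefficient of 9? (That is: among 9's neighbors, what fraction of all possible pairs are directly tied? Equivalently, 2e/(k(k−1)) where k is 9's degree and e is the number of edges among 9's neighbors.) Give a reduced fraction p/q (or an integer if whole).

0

9's neighbors: 5 and 6 (k = 2).
Possible neighbor pairs: C(2,2) = 1. Edges among them: none → e = 0.
Clustering(9) = 0/1.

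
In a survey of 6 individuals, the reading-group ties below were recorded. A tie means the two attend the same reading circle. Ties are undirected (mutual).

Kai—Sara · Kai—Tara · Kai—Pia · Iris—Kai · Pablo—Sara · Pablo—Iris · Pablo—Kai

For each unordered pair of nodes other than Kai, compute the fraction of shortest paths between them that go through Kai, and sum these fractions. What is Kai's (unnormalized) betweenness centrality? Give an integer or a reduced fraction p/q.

15/2

Pairs whose geodesics pass through Kai — Sara–Pia: 1; Sara–Iris: 1/2; Sara–Tara: 1; Pablo–Pia: 1; Pablo–Tara: 1; Pia–Iris: 1; Pia–Tara: 1; Iris–Tara: 1.
All other pairs contribute 0.
Summing the contributions gives betweenness(Kai) = 15/2.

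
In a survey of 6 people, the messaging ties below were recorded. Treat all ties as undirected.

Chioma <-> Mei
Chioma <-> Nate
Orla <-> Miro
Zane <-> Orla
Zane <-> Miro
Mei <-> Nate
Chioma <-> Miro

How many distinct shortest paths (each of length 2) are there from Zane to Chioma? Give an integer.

1

The shortest distance is 2, and the only length-2 path is Zane–Miro–Chioma. So there is exactly 1 shortest path.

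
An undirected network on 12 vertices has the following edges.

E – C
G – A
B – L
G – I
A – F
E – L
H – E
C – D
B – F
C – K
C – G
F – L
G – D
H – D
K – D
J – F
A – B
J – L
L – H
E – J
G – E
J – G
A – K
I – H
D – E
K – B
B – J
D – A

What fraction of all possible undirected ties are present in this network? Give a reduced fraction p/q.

14/33

There are 28 edges and 12 nodes, so the maximum possible is C(12,2) = 66.
Density = 28/66 = 14/33.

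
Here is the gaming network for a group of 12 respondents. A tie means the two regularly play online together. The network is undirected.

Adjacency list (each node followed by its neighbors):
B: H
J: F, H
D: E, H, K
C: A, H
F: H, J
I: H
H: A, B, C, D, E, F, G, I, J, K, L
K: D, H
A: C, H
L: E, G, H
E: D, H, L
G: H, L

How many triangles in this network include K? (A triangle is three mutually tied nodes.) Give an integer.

K's neighbors: D and H.
Neighbor pairs that are themselves tied: K–D–H. Each forms one triangle with K, for 1 in total.

1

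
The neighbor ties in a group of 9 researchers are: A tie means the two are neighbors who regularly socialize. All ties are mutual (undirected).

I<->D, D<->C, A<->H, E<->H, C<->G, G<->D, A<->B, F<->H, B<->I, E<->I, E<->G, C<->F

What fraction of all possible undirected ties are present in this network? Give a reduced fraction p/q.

There are 12 edges and 9 nodes, so the maximum possible is C(9,2) = 36.
Density = 12/36 = 1/3.

1/3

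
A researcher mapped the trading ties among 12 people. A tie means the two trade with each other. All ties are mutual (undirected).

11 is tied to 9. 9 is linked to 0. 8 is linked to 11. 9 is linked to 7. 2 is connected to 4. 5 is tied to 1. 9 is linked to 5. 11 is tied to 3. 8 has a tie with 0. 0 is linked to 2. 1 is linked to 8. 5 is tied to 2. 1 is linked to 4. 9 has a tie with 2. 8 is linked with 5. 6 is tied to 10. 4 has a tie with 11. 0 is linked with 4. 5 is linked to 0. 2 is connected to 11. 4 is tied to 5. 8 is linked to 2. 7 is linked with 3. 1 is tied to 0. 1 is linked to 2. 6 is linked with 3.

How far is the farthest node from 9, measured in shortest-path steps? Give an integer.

4

Distances from 9: 0:1, 1:2, 2:1, 3:2, 4:2, 5:1, 6:3, 7:1, 8:2, 10:4, 11:1.
The largest is 4 (to 10), so the eccentricity of 9 is 4.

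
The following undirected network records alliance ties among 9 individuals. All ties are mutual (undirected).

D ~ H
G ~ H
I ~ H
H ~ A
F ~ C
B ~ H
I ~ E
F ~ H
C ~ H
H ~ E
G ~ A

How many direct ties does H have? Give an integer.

H is directly tied to A, B, C, D, E, F, G, and I. That is 8 neighbors, so the degree of H is 8.

8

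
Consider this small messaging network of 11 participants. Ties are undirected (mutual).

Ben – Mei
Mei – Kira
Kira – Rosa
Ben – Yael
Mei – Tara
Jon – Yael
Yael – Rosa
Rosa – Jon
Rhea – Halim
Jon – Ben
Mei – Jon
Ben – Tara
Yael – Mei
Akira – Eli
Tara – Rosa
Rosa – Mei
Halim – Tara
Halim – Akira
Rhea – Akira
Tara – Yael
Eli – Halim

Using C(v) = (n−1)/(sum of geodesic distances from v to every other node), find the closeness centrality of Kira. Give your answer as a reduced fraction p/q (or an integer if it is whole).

2/5

Distances from Kira: Akira:4, Ben:2, Eli:4, Halim:3, Jon:2, Mei:1, Rhea:4, Rosa:1, Tara:2, Yael:2. Sum = 25.
n = 11, so closeness = 10/25 = 2/5.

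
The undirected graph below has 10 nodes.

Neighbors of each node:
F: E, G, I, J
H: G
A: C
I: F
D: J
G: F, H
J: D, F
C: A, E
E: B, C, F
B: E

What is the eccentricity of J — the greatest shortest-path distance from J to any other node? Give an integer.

4

Distances from J: A:4, B:3, C:3, D:1, E:2, F:1, G:2, H:3, I:2.
The largest is 4 (to A), so the eccentricity of J is 4.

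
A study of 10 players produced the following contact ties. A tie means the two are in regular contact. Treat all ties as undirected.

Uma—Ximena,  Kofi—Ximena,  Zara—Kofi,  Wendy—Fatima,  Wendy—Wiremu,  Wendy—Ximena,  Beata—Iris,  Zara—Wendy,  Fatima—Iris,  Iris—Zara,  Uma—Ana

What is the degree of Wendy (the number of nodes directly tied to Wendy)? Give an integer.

4

Wendy is directly tied to Fatima, Wiremu, Ximena, and Zara. That is 4 neighbors, so the degree of Wendy is 4.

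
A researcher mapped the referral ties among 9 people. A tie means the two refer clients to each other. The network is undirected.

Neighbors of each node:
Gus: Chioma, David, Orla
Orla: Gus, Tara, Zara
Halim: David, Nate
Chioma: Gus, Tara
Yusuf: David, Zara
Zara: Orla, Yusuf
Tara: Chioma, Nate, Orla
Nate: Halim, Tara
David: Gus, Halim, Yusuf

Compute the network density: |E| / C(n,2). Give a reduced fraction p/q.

11/36

There are 11 edges and 9 nodes, so the maximum possible is C(9,2) = 36.
Density = 11/36.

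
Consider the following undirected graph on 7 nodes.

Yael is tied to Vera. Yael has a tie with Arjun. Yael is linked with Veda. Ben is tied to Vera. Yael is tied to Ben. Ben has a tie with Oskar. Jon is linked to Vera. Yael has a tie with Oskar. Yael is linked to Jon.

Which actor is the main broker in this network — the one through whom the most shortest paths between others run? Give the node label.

Yael

Unnormalized betweenness of each node: Arjun:0, Ben:1/2, Jon:0, Oskar:0, Veda:0, Vera:1/2, Yael:11.
Yael has the largest value, 11, making it the main broker — the node through which the most shortest paths run.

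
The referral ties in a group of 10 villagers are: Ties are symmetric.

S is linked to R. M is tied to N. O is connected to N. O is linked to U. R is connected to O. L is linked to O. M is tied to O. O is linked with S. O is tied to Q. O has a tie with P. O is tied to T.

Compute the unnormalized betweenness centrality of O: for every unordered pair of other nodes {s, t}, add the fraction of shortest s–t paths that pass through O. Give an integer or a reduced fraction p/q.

Pairs whose geodesics pass through O — P–L: 1; P–T: 1; P–U: 1; P–M: 1; P–N: 1; P–Q: 1; P–R: 1; P–S: 1; L–T: 1; L–U: 1; L–M: 1; L–N: 1; L–Q: 1; L–R: 1 … (+20 more pairs).
All other pairs contribute 0.
Summing the contributions gives betweenness(O) = 34.

34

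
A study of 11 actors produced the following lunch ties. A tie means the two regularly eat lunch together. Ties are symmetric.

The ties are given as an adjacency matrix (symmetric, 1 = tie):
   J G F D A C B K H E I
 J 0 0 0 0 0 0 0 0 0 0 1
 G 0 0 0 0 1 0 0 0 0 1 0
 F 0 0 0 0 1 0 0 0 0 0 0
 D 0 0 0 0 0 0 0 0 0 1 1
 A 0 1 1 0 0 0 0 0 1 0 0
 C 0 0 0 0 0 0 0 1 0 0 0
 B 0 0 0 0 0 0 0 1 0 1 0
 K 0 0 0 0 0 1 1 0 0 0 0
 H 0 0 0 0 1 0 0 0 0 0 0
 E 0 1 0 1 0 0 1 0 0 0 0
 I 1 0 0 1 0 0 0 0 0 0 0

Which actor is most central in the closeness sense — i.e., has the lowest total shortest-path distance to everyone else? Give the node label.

Farness (sum of distances to all others) for each node — A:29, B:26, C:42, D:26, E:21, F:38, G:24, H:38, I:33, J:42, K:33.
The smallest farness is 21, for E, so E has the highest closeness.

E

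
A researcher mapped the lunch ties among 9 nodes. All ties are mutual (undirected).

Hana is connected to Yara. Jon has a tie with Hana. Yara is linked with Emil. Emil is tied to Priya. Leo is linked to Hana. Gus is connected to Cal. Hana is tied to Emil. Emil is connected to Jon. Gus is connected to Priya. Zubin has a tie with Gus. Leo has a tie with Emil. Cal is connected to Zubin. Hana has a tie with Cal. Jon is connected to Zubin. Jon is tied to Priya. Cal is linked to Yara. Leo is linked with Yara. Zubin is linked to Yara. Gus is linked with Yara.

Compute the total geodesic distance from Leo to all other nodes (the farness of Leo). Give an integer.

Distances from Leo: Cal:2, Emil:1, Gus:2, Hana:1, Jon:2, Priya:2, Yara:1, Zubin:2.
Sum = 2 + 1 + 2 + 1 + 2 + 2 + 1 + 2 = 13.

13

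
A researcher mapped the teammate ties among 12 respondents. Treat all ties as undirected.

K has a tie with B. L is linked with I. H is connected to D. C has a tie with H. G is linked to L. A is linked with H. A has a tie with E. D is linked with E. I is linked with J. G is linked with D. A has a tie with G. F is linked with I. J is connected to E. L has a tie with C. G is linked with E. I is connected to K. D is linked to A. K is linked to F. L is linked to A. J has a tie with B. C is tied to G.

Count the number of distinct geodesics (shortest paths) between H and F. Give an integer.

The shortest distance is 4. The length-4 paths are: H–C–L–I–F; H–A–L–I–F.
That gives 2 distinct shortest paths.

2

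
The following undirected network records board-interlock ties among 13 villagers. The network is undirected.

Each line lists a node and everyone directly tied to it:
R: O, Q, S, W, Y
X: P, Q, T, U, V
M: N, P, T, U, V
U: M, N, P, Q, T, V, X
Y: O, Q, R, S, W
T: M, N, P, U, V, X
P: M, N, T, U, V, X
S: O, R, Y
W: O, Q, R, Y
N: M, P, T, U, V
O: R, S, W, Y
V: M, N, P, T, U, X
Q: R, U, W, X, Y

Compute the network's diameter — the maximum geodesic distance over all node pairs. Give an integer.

Eccentricity of each node (its greatest distance to any other): M:4, N:4, O:4, P:4, Q:2, R:3, S:4, T:4, U:3, V:4, W:3, X:3, Y:3.
The maximum eccentricity is 4, realized for instance by the pair S–N via S – Y – Q – U – N. So the diameter is 4.

4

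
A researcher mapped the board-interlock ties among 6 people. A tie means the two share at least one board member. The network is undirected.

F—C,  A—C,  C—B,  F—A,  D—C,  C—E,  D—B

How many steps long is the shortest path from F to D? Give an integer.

2

One shortest route is F – C – D, which uses 2 edges, and F and D are not directly tied, so nothing shorter exists. So d(F,D) = 2.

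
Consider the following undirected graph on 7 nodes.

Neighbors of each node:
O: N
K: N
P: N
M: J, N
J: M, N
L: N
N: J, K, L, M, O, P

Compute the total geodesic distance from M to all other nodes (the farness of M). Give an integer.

Distances from M: J:1, K:2, L:2, N:1, O:2, P:2.
Sum = 1 + 2 + 2 + 1 + 2 + 2 = 10.

10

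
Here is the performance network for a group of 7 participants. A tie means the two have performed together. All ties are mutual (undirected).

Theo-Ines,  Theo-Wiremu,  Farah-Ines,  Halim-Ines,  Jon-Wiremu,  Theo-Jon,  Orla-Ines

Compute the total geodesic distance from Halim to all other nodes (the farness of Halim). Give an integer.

13

Distances from Halim: Farah:2, Ines:1, Jon:3, Orla:2, Theo:2, Wiremu:3.
Sum = 2 + 1 + 3 + 2 + 2 + 3 = 13.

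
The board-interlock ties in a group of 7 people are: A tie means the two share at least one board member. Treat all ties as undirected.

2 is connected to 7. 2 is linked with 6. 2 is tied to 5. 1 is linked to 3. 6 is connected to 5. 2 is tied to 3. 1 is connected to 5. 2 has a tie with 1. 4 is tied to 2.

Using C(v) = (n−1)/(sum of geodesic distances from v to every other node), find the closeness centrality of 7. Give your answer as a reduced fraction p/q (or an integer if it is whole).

Distances from 7: 1:2, 2:1, 3:2, 4:2, 5:2, 6:2. Sum = 11.
n = 7, so closeness = 6/11.

6/11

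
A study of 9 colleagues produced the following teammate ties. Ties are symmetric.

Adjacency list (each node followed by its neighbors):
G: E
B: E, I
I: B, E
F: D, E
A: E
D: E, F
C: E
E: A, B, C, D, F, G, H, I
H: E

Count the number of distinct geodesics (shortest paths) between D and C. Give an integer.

The shortest distance is 2, and the only length-2 path is D–E–C. So there is exactly 1 shortest path.

1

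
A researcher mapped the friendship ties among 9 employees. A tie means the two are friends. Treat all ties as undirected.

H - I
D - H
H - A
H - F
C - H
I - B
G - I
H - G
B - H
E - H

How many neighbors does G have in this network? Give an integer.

2

G is directly tied to H and I. That is 2 neighbors, so the degree of G is 2.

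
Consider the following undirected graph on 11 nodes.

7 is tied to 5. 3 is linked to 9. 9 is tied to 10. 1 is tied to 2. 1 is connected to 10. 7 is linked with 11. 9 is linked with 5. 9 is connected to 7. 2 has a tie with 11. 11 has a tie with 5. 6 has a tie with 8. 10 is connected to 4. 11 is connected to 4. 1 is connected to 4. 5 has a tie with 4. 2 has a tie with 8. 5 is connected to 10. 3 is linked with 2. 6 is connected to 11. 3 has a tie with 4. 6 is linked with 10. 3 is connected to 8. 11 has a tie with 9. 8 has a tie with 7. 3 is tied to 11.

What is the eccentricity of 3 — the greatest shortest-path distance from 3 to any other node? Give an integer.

Distances from 3: 1:2, 2:1, 4:1, 5:2, 6:2, 7:2, 8:1, 9:1, 10:2, 11:1.
The largest is 2 (to 10, 5, 1, 7, and 6), so the eccentricity of 3 is 2.

2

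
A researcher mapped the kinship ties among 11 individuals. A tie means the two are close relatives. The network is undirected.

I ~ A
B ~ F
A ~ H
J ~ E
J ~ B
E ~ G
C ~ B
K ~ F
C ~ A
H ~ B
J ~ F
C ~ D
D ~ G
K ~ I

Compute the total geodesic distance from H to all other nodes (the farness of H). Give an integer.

23

Distances from H: A:1, B:1, C:2, D:3, E:3, F:2, G:4, I:2, J:2, K:3.
Sum = 1 + 1 + 2 + 3 + 3 + 2 + 4 + 2 + 2 + 3 = 23.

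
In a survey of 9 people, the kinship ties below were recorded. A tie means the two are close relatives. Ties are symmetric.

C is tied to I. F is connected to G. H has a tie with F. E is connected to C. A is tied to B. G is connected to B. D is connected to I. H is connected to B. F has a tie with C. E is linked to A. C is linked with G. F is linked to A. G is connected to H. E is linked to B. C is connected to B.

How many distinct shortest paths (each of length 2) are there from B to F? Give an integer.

The shortest distance is 2. The length-2 paths are: B–A–F; B–C–F; B–H–F; B–G–F.
That gives 4 distinct shortest paths.

4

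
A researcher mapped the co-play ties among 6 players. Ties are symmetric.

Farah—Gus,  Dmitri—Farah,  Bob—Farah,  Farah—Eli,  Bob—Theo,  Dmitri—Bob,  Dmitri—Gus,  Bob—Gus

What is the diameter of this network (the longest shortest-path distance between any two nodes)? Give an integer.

Eccentricity of each node (its greatest distance to any other): Bob:2, Dmitri:2, Eli:3, Farah:2, Gus:2, Theo:3.
The maximum eccentricity is 3, realized for instance by the pair Eli–Theo via Eli – Farah – Bob – Theo. So the diameter is 3.

3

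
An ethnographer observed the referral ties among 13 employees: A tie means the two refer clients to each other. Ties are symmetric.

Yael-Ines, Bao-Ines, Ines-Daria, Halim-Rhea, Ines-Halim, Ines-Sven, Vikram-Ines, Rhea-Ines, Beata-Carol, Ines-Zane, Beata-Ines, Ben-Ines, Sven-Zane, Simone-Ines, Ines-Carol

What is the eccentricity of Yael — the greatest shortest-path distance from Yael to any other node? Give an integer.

2

Distances from Yael: Bao:2, Beata:2, Ben:2, Carol:2, Daria:2, Halim:2, Ines:1, Rhea:2, Simone:2, Sven:2, Vikram:2, Zane:2.
The largest is 2 (to Ben, Halim, Bao, Beata, Vikram, Zane, Sven, Daria, Rhea, Simone, and Carol), so the eccentricity of Yael is 2.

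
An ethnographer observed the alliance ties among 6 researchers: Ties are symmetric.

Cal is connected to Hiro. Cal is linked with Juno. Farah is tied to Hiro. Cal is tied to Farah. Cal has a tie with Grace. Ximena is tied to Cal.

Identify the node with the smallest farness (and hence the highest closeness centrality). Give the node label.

Farness (sum of distances to all others) for each node — Cal:5, Farah:8, Grace:9, Hiro:8, Juno:9, Ximena:9.
The smallest farness is 5, for Cal, so Cal has the highest closeness.

Cal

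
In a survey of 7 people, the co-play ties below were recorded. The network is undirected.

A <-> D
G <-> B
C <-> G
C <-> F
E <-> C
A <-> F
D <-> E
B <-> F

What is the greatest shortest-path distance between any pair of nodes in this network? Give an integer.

3

Eccentricity of each node (its greatest distance to any other): A:3, B:3, C:2, D:3, E:3, F:2, G:3.
The maximum eccentricity is 3, realized for instance by the pair B–E via B – G – C – E. So the diameter is 3.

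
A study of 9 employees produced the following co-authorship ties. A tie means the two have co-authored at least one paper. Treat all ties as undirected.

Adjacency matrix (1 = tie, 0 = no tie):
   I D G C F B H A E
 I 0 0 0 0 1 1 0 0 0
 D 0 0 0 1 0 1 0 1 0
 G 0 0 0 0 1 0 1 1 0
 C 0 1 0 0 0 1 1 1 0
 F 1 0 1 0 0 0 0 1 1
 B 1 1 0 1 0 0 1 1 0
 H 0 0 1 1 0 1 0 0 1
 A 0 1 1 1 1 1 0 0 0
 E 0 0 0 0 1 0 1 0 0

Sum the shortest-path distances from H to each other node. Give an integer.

12

Distances from H: A:2, B:1, C:1, D:2, E:1, F:2, G:1, I:2.
Sum = 2 + 1 + 1 + 2 + 1 + 2 + 1 + 2 = 12.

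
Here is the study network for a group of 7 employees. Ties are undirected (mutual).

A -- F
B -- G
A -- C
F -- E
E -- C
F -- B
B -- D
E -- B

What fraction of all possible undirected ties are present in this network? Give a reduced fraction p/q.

8/21

There are 8 edges and 7 nodes, so the maximum possible is C(7,2) = 21.
Density = 8/21.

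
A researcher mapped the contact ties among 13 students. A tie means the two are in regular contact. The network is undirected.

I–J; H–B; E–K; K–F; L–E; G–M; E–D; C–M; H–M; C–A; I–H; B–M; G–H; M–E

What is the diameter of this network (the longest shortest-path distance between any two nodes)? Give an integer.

6

Eccentricity of each node (its greatest distance to any other): A:5, B:4, C:4, D:5, E:4, F:6, G:4, H:4, I:5, J:6, K:5, L:5, M:3.
The maximum eccentricity is 6, realized for instance by the pair F–J via F – K – E – M – H – I – J. So the diameter is 6.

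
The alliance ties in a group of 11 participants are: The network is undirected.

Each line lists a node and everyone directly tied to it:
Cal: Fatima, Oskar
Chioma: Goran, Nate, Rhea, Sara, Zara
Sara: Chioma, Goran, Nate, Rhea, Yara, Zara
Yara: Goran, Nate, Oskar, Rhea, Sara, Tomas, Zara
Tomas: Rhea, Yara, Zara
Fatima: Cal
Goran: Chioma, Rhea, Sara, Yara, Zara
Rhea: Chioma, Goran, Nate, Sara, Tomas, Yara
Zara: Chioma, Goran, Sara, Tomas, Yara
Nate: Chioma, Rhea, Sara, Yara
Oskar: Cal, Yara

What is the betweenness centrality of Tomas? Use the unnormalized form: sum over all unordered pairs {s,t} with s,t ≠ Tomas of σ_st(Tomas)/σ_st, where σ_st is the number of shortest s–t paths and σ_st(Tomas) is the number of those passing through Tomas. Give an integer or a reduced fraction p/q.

Pairs whose geodesics pass through Tomas — Zara–Rhea: 1/5.
All other pairs contribute 0.
Summing the contributions gives betweenness(Tomas) = 1/5.

1/5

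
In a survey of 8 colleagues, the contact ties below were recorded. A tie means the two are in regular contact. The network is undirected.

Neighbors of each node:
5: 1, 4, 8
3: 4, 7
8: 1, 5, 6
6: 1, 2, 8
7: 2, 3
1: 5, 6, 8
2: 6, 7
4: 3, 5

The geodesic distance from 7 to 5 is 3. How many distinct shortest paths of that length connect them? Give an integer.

1

The shortest distance is 3, and the only length-3 path is 7–3–4–5. So there is exactly 1 shortest path.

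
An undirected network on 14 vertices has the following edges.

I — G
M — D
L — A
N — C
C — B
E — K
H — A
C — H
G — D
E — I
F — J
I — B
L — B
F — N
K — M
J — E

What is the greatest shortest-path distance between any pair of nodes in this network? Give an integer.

Eccentricity of each node (its greatest distance to any other): A:6, B:4, C:5, D:5, E:4, F:5, G:4, H:6, I:3, J:5, K:5, L:5, M:6, N:5.
The maximum eccentricity is 6, realized for instance by the pair M–A via M – D – G – I – B – L – A. So the diameter is 6.

6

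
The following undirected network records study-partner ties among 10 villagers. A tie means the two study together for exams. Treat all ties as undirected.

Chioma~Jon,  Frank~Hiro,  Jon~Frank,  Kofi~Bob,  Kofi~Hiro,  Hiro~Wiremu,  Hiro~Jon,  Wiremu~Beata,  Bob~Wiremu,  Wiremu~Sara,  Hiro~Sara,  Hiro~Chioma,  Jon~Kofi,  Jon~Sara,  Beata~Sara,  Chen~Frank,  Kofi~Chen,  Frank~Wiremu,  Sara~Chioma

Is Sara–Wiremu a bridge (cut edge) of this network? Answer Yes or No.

No

Even without that edge, Sara still reaches Wiremu via Sara – Hiro – Wiremu, so the network stays connected. Not a bridge.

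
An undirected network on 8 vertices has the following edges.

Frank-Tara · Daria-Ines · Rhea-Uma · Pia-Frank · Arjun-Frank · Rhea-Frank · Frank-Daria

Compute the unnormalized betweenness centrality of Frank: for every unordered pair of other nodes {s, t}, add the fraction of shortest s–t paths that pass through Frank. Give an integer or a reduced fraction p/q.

Pairs whose geodesics pass through Frank — Uma–Tara: 1; Uma–Ines: 1; Uma–Arjun: 1; Uma–Pia: 1; Uma–Daria: 1; Rhea–Tara: 1; Rhea–Ines: 1; Rhea–Arjun: 1; Rhea–Pia: 1; Rhea–Daria: 1; Tara–Ines: 1; Tara–Arjun: 1; Tara–Pia: 1; Tara–Daria: 1 … (+5 more pairs).
All other pairs contribute 0.
Summing the contributions gives betweenness(Frank) = 19.

19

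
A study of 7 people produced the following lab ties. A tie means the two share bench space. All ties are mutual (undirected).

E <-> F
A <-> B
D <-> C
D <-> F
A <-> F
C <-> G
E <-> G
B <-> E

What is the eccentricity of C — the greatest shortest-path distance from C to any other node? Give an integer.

3

Distances from C: A:3, B:3, D:1, E:2, F:2, G:1.
The largest is 3 (to B and A), so the eccentricity of C is 3.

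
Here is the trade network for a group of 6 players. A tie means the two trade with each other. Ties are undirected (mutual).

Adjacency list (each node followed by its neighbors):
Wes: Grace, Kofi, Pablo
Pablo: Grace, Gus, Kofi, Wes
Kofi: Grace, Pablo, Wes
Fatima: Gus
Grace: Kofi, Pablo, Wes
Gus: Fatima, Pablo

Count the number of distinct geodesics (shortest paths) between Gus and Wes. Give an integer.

1

The shortest distance is 2, and the only length-2 path is Gus–Pablo–Wes. So there is exactly 1 shortest path.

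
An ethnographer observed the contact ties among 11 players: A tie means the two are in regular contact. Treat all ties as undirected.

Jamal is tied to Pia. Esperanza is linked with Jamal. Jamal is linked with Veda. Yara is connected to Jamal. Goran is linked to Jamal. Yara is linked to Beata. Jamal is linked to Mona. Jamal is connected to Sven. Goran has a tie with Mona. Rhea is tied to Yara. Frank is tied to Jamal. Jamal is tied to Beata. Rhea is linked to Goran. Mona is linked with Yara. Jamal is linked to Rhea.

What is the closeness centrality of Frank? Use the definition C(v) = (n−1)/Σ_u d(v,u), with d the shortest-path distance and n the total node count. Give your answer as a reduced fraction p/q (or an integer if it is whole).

Distances from Frank: Beata:2, Esperanza:2, Goran:2, Jamal:1, Mona:2, Pia:2, Rhea:2, Sven:2, Veda:2, Yara:2. Sum = 19.
n = 11, so closeness = 10/19.

10/19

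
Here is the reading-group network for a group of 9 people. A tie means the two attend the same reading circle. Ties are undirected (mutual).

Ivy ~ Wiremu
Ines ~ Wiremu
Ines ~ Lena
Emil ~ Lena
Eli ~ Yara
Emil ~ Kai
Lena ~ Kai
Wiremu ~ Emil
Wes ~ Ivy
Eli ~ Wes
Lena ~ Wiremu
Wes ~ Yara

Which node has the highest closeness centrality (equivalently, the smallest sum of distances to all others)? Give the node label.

Wiremu

Farness (sum of distances to all others) for each node — Eli:24, Emil:18, Ines:19, Ivy:15, Kai:23, Lena:17, Wes:18, Wiremu:14, Yara:24.
The smallest farness is 14, for Wiremu, so Wiremu has the highest closeness.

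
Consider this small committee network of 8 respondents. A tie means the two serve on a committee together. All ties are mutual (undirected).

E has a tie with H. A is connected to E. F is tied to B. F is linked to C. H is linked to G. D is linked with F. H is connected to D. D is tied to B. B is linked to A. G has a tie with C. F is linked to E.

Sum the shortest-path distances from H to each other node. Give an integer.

11

Distances from H: A:2, B:2, C:2, D:1, E:1, F:2, G:1.
Sum = 2 + 2 + 2 + 1 + 1 + 2 + 1 = 11.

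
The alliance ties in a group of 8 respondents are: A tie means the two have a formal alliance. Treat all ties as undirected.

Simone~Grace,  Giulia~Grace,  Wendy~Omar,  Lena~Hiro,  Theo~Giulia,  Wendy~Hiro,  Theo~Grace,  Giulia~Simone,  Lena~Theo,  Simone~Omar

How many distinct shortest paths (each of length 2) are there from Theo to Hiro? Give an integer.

The shortest distance is 2, and the only length-2 path is Theo–Lena–Hiro. So there is exactly 1 shortest path.

1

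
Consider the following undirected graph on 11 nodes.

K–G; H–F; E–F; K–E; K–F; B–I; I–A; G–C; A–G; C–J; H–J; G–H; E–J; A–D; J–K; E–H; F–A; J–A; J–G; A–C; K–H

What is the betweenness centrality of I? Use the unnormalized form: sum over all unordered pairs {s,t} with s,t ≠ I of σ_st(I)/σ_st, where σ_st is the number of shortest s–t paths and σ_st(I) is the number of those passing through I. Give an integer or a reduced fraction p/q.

Pairs whose geodesics pass through I — D–B: 1; B–A: 1; B–G: 1; B–H: 3/3; B–C: 1; B–J: 1; B–E: 2/2; B–F: 1; B–K: 3/3.
All other pairs contribute 0.
Summing the contributions gives betweenness(I) = 9.

9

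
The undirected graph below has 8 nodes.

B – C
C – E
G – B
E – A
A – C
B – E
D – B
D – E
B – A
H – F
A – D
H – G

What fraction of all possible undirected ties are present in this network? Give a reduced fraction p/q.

3/7

There are 12 edges and 8 nodes, so the maximum possible is C(8,2) = 28.
Density = 12/28 = 3/7.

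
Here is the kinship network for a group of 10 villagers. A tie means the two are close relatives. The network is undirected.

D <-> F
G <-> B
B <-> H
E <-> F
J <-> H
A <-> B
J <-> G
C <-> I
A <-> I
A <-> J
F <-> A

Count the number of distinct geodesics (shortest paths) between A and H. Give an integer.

2

The shortest distance is 2. The length-2 paths are: A–J–H; A–B–H.
That gives 2 distinct shortest paths.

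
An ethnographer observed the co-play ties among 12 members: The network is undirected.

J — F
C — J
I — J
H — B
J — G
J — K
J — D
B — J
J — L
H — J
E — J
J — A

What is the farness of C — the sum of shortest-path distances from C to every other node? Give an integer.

Distances from C: A:2, B:2, D:2, E:2, F:2, G:2, H:2, I:2, J:1, K:2, L:2.
Sum = 2 + 2 + 2 + 2 + 2 + 2 + 2 + 2 + 1 + 2 + 2 = 21.

21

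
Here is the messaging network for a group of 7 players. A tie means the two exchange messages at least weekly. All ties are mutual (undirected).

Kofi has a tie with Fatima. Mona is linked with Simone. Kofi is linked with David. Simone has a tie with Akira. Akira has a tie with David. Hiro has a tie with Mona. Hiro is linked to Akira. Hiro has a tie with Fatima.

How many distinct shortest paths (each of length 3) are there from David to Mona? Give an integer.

2

The shortest distance is 3. The length-3 paths are: David–Akira–Simone–Mona; David–Akira–Hiro–Mona.
That gives 2 distinct shortest paths.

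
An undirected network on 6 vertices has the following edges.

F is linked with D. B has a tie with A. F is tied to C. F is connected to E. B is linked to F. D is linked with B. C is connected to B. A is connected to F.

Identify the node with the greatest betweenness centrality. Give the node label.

F

Unnormalized betweenness of each node: A:0, B:3/2, C:0, D:0, E:0, F:11/2.
F has the largest value, 11/2, making it the main broker — the node through which the most shortest paths run.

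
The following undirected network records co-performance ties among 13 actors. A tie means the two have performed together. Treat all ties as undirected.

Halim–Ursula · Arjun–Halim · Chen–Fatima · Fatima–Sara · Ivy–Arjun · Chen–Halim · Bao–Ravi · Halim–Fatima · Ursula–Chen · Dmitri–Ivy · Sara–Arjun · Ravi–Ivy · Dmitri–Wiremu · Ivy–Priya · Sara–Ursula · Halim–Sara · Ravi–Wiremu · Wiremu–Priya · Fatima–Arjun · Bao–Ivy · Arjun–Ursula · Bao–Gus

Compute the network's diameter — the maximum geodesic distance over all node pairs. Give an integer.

5

Eccentricity of each node (its greatest distance to any other): Arjun:3, Bao:4, Chen:5, Dmitri:4, Fatima:4, Gus:5, Halim:4, Ivy:3, Priya:4, Ravi:4, Sara:4, Ursula:4, Wiremu:5.
The maximum eccentricity is 5, realized for instance by the pair Gus–Chen via Gus – Bao – Ivy – Arjun – Halim – Chen. So the diameter is 5.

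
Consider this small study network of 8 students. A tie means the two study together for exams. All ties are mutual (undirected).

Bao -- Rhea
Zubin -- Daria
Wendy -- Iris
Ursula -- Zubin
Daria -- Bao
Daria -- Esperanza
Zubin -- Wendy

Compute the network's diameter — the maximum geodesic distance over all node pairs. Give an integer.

Eccentricity of each node (its greatest distance to any other): Bao:4, Daria:3, Esperanza:4, Iris:5, Rhea:5, Ursula:4, Wendy:4, Zubin:3.
The maximum eccentricity is 5, realized for instance by the pair Iris–Rhea via Iris – Wendy – Zubin – Daria – Bao – Rhea. So the diameter is 5.

5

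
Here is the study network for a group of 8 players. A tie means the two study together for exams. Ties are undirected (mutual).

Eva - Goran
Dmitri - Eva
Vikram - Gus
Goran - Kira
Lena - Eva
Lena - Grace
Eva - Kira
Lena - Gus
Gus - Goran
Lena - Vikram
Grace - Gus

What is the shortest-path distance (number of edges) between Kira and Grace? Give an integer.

3

One shortest route is Kira – Goran – Gus – Grace, which uses 3 edges, and at distance 2 from Kira we only reach {Dmitri, Gus, Lena}, which does not include Grace. So d(Kira,Grace) = 3.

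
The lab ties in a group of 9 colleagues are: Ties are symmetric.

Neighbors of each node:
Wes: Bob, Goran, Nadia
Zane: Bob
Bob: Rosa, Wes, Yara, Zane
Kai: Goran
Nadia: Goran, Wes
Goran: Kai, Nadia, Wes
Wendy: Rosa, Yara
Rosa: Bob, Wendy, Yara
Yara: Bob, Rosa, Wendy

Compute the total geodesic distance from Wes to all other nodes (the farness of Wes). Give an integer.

Distances from Wes: Bob:1, Goran:1, Kai:2, Nadia:1, Rosa:2, Wendy:3, Yara:2, Zane:2.
Sum = 1 + 1 + 2 + 1 + 2 + 3 + 2 + 2 = 14.

14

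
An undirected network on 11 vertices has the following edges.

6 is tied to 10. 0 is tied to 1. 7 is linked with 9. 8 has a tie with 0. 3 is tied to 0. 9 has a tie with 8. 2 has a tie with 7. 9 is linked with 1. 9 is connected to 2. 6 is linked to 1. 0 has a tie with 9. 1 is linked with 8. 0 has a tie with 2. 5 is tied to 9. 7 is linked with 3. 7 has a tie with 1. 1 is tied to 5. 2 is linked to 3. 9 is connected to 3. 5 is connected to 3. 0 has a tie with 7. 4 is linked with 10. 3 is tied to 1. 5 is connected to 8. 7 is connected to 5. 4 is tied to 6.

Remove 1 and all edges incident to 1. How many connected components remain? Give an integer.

Without 1, the remaining ties split the others into: {4, 6, 10}; {0, 2, 3, 5, 7, 8, 9}.
That's 2 separate components.

2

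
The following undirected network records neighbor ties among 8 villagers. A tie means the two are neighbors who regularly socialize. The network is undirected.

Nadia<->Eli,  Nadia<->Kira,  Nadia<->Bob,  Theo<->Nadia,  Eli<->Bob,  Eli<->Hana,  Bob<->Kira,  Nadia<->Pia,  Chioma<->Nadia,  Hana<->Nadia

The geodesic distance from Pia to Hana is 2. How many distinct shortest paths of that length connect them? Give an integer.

1

The shortest distance is 2, and the only length-2 path is Pia–Nadia–Hana. So there is exactly 1 shortest path.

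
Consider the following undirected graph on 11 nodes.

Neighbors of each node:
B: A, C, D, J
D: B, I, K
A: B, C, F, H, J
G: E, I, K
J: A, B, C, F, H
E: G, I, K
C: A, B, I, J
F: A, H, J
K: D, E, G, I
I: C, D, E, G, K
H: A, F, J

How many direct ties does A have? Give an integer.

A is directly tied to B, C, F, H, and J. That is 5 neighbors, so the degree of A is 5.

5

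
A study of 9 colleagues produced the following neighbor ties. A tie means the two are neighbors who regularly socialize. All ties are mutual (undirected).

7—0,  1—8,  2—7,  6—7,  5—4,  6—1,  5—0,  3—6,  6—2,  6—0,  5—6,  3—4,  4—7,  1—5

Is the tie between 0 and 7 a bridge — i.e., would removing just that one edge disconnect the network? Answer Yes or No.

No

Even without that edge, 0 still reaches 7 via 0 – 6 – 7, so the network stays connected. Not a bridge.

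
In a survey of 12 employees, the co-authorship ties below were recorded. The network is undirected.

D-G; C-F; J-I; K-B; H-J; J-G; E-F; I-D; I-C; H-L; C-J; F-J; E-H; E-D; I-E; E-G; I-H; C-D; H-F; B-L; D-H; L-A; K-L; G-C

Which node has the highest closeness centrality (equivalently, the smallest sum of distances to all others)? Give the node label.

H

Farness (sum of distances to all others) for each node — A:30, B:29, C:24, D:20, E:20, F:21, G:25, H:16, I:20, J:20, K:29, L:20.
The smallest farness is 16, for H, so H has the highest closeness.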